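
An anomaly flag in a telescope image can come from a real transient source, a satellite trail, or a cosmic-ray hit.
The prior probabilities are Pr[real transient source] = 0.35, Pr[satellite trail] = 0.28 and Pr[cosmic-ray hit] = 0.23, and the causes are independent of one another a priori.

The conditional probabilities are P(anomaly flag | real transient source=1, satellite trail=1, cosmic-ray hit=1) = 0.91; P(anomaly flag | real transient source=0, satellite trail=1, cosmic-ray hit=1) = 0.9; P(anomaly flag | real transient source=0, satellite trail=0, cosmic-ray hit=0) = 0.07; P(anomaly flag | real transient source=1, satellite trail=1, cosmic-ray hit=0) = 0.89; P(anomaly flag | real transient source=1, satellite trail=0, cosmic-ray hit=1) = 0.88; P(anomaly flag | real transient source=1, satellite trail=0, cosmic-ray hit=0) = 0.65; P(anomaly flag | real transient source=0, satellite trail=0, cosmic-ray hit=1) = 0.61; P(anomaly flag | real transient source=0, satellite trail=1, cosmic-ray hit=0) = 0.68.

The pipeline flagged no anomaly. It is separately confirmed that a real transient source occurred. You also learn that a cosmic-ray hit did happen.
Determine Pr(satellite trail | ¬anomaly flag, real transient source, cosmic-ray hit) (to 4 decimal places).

P(¬anomaly flag | real transient source, cosmic-ray hit) = 0.12·0.72 + 0.09·0.28 = 0.086400 + 0.025200 = 0.111600
The satellite trail-present share is 0.09·0.28 = 0.025200.
Hence the posterior is 0.025200/0.111600 ≈ 0.2258.

Pr(satellite trail | ¬anomaly flag, real transient source, cosmic-ray hit) ≈ 0.2258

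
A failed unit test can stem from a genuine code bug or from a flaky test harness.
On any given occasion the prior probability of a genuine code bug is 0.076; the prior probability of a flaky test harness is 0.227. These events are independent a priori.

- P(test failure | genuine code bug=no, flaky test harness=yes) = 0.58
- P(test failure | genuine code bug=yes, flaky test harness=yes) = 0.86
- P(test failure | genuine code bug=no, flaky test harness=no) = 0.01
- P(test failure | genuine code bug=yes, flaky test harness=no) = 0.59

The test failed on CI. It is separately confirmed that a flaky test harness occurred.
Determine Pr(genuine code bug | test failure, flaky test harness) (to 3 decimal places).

P(test failure | flaky test harness) = 0.58×0.924 + 0.86×0.076 = 0.535920 + 0.065360 = 0.601280
Of this, 0.065360 comes from 0.86×0.076 (the genuine code bug=true cases).
Hence the posterior is 0.065360/0.601280 ≈ 0.109.

Pr(genuine code bug | test failure, flaky test harness) ≈ 0.109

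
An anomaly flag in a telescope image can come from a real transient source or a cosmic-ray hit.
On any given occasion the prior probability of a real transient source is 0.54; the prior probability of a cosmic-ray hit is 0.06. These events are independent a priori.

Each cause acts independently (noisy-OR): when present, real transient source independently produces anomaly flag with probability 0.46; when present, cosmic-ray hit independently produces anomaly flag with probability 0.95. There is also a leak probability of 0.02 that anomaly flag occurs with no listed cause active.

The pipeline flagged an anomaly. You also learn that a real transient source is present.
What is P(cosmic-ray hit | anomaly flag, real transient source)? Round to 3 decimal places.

P(cosmic-ray hit | anomaly flag, real transient source) ≈ 0.117

Under noisy-OR, P(anomaly flag | causes) = 1 − (1−0.02)·∏(1−qᵢ) over the active causes.
By total probability over both values of cosmic-ray hit:
  P(anomaly flag | real transient source) = 0.4708*0.94 + 0.97354*0.06
        = 0.442552 + 0.058412 = 0.500964
Configurations with cosmic-ray hit contribute 0.058412, so
  P(cosmic-ray hit | anomaly flag, real transient source) = 0.058412 / 0.500964 ≈ 0.117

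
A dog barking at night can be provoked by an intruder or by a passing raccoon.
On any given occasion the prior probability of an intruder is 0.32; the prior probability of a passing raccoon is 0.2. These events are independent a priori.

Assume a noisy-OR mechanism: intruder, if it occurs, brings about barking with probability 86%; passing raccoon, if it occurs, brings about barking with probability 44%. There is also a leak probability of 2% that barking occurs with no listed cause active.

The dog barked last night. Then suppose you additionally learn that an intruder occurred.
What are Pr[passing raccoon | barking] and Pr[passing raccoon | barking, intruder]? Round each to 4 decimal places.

Under noisy-OR, P(barking | causes) = 1 − (1−0.02)·∏(1−qᵢ) over the active causes.
P(barking) = 0.02×0.68×0.8 + 0.4512×0.68×0.2 + 0.8628×0.32×0.8 + 0.923168×0.32×0.2 = 0.010880 + 0.061363 + 0.220877 + 0.059083 = 0.352203
Of this, 0.120446 comes from 0.061363 + 0.059083 (the passing raccoon=true cases).
So P(passing raccoon | barking) = 0.120446/0.352203 ≈ 0.3420.

Now condition on the additional information:
Sum P(barking|·) weighted by the priors over both values of passing raccoon:
  P(barking | intruder) = 0.8628×0.8 + 0.923168×0.2
        = 0.690240 + 0.184634 = 0.874874
The terms with passing raccoon present sum to 0.184634, so
  P(passing raccoon | barking, intruder) = 0.184634 / 0.874874 ≈ 0.2110
— intruder explains away the evidence for passing raccoon.

Pr[passing raccoon | barking] ≈ 0.3420; Pr[passing raccoon | barking, intruder] ≈ 0.2110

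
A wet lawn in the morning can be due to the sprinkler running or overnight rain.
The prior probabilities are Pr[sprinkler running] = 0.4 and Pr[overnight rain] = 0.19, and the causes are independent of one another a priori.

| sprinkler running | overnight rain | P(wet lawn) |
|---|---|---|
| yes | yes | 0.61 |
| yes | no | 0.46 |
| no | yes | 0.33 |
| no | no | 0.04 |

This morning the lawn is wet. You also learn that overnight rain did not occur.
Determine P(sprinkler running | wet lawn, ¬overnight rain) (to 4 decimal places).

P(sprinkler running | wet lawn, ¬overnight rain) ≈ 0.8846

P(wet lawn | ¬overnight rain) = 0.04×0.6 + 0.46×0.4 = 0.024000 + 0.184000 = 0.208000
Restricting to configurations with sprinkler running present: 0.46×0.4 = 0.184000.
P(sprinkler running | wet lawn, ¬overnight rain) = 0.184000 / 0.208000 ≈ 0.8846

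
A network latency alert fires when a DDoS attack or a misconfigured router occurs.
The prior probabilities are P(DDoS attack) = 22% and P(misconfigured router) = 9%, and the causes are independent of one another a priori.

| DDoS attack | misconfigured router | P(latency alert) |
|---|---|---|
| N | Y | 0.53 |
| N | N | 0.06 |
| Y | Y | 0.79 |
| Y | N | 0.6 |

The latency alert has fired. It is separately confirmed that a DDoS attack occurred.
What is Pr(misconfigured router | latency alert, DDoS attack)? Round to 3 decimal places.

P(latency alert | DDoS attack) = 0.6·0.91 + 0.79·0.09 = 0.546000 + 0.071100 = 0.617100
The misconfigured router-present share is 0.79·0.09 = 0.071100.
So P(misconfigured router | latency alert, DDoS attack) = 0.071100/0.617100 ≈ 0.115.

Pr(misconfigured router | latency alert, DDoS attack) ≈ 0.115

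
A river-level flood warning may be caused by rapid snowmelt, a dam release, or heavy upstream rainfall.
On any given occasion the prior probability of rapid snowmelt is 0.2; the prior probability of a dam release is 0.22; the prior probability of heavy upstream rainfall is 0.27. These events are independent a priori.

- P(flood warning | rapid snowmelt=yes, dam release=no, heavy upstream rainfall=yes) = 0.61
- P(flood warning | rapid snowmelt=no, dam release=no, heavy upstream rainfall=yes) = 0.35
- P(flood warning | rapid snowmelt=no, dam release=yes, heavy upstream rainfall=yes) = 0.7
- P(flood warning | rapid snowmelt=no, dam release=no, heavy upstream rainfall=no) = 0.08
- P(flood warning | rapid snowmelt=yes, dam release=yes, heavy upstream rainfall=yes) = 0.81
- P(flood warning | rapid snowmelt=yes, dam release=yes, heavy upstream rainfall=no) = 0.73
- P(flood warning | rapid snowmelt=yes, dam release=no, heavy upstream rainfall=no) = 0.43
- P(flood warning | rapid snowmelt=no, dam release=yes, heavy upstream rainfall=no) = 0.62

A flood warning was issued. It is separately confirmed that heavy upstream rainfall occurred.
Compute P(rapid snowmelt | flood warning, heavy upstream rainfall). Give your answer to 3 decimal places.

P(rapid snowmelt | flood warning, heavy upstream rainfall) ≈ 0.277

Numerator (weight on configurations with rapid snowmelt): 0.095160 + 0.035640 = 0.130800
Normalizer over all consistent configurations: 0.35×0.8×0.78 + 0.7×0.8×0.22 + 0.61×0.2×0.78 + 0.81×0.2×0.22 = 0.472400
P(rapid snowmelt | flood warning, heavy upstream rainfall) = 0.130800/0.472400 ≈ 0.277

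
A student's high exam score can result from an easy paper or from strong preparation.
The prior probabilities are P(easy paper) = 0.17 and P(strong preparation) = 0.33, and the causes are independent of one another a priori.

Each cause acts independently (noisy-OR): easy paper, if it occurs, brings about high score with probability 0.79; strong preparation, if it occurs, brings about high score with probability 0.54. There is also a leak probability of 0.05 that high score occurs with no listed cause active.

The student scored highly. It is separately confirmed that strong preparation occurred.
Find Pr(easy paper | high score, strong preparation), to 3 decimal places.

Under noisy-OR, P(high score | causes) = 1 − (1−0.05)·∏(1−qᵢ) over the active causes.
Numerator (weight on configurations with easy paper): 0.90823*0.17 = 0.154399
Denominator P(high score | strong preparation): 0.563*0.83 + 0.90823*0.17 = 0.621689
P(easy paper | high score, strong preparation) = 0.154399/0.621689 ≈ 0.248

Pr(easy paper | high score, strong preparation) ≈ 0.248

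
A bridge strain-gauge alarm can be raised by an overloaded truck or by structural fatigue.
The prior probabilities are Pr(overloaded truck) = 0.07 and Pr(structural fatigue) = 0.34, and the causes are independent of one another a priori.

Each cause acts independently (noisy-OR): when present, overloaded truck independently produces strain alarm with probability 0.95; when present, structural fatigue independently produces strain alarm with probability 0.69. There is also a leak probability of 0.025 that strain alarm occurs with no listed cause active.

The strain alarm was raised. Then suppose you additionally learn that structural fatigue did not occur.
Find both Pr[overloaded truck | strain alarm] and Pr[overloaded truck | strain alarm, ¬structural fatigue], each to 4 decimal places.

Under noisy-OR, P(strain alarm | causes) = 1 − (1−0.025)·∏(1−qᵢ) over the active causes.
By total probability over the 4 (overloaded truck, structural fatigue) configurations:
  P(strain alarm) = 0.025·0.93·0.66 + 0.69775·0.93·0.34 + 0.95125·0.07·0.66 + 0.984888·0.07·0.34
        = 0.015345 + 0.220629 + 0.043948 + 0.023440 = 0.303362
Keeping only the overloaded truck-present terms gives 0.067388, so
  P(overloaded truck | strain alarm) = 0.067388 / 0.303362 ≈ 0.2221

Now also conditioning on structural fatigue≠true:
P(strain alarm | ¬structural fatigue) = 0.025·0.93 + 0.95125·0.07 = 0.023250 + 0.066588 = 0.089838
Of this, 0.066588 comes from 0.95125·0.07 (the overloaded truck=true cases).
P(overloaded truck | strain alarm, ¬structural fatigue) = 0.066588 / 0.089838 ≈ 0.7412

Pr[overloaded truck | strain alarm] ≈ 0.2221; Pr[overloaded truck | strain alarm, ¬structural fatigue] ≈ 0.7412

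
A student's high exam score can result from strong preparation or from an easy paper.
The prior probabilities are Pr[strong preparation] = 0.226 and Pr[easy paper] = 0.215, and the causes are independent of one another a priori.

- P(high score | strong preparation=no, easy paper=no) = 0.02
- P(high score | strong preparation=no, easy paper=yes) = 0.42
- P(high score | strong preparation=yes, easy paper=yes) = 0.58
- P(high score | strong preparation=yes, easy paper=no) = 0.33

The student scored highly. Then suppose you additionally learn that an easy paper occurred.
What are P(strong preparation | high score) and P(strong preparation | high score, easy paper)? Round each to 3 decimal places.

Sum P(high score|·) weighted by the priors over the 4 (strong preparation, easy paper) configurations:
  P(high score) = 0.02*0.774*0.785 + 0.42*0.774*0.215 + 0.33*0.226*0.785 + 0.58*0.226*0.215
        = 0.012152 + 0.069892 + 0.058545 + 0.028182 = 0.168771
The terms with strong preparation present sum to 0.086727, so
  P(strong preparation | high score) = 0.086727 / 0.168771 ≈ 0.514

With the extra evidence:
Weight on strong preparation=true, given the evidence: 0.58×0.226 = 0.131080
The normalizing constant is 0.42×0.774 + 0.58×0.226 = 0.456160
Posterior = 0.131080 / 0.456160 ≈ 0.287
This is intercausal reasoning (explaining away): once easy paper accounts for the high score, strong preparation becomes less likely.

P(strong preparation | high score) ≈ 0.514; P(strong preparation | high score, easy paper) ≈ 0.287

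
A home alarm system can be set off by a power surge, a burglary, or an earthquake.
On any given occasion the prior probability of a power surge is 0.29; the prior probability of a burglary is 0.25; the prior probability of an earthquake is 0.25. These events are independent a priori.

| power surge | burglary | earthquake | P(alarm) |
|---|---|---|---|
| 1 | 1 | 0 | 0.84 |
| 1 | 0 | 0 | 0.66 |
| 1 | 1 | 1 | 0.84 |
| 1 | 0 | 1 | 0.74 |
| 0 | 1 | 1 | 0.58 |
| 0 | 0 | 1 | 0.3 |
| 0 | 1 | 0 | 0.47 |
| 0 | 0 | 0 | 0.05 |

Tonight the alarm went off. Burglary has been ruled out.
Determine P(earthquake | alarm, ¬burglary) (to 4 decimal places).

P(earthquake | alarm, ¬burglary) ≈ 0.3858

For the numerator, keep only earthquake=true terms: 0.053250 + 0.053650 = 0.106900
The normalizing constant is 0.05*0.71*0.75 + 0.3*0.71*0.25 + 0.66*0.29*0.75 + 0.74*0.29*0.25 = 0.277075
Posterior = 0.106900 / 0.277075 ≈ 0.3858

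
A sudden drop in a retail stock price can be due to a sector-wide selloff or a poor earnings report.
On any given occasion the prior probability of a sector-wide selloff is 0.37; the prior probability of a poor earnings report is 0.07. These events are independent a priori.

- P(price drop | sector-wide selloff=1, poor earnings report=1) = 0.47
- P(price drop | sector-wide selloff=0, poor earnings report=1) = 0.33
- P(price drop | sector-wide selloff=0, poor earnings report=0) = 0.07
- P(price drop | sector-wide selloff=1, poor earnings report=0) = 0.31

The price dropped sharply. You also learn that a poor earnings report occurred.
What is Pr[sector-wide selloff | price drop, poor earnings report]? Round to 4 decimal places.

Pr[sector-wide selloff | price drop, poor earnings report] ≈ 0.4555

Sum P(price drop|·) weighted by the priors over both values of sector-wide selloff:
  P(price drop | poor earnings report) = 0.33*0.63 + 0.47*0.37
        = 0.207900 + 0.173900 = 0.381800
Keeping only the sector-wide selloff-present terms gives 0.173900, so
  P(sector-wide selloff | price drop, poor earnings report) = 0.173900 / 0.381800 ≈ 0.4555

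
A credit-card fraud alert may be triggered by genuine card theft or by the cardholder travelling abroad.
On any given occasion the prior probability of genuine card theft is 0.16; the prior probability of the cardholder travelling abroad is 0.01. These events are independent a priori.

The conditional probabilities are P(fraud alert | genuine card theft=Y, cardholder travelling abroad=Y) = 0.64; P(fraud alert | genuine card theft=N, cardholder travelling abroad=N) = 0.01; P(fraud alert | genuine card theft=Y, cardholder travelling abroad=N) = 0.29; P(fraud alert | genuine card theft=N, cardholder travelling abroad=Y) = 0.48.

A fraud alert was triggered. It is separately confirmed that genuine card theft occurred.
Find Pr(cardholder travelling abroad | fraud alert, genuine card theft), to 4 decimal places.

Pr(cardholder travelling abroad | fraud alert, genuine card theft) ≈ 0.0218

Enumerate both values of cardholder travelling abroad and weight by the priors:
  P(fraud alert | genuine card theft) = 0.29*0.99 + 0.64*0.01
        = 0.287100 + 0.006400 = 0.293500
Keeping only the cardholder travelling abroad-present terms gives 0.006400, so
  P(cardholder travelling abroad | fraud alert, genuine card theft) = 0.006400 / 0.293500 ≈ 0.0218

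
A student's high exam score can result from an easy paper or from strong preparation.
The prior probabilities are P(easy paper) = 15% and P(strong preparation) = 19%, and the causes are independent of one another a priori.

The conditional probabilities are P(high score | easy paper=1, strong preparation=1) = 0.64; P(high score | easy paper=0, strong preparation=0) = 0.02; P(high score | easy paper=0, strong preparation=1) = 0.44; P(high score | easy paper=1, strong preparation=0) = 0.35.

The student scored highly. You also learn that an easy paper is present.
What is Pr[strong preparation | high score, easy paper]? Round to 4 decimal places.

Pr[strong preparation | high score, easy paper] ≈ 0.3002

Sum P(high score|·) weighted by the priors over both values of strong preparation:
  P(high score | easy paper) = 0.35·0.81 + 0.64·0.19
        = 0.283500 + 0.121600 = 0.405100
The terms with strong preparation present sum to 0.121600, so
  P(strong preparation | high score, easy paper) = 0.121600 / 0.405100 ≈ 0.3002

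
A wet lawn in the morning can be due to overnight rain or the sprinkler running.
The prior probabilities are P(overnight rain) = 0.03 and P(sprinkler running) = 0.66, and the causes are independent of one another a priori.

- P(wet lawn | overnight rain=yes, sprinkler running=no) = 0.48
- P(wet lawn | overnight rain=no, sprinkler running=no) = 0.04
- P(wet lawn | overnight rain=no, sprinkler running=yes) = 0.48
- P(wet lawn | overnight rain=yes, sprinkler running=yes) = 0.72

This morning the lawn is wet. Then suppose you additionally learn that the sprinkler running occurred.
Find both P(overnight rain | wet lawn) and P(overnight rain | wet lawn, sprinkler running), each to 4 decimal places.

P(overnight rain | wet lawn) ≈ 0.0564; P(overnight rain | wet lawn, sprinkler running) ≈ 0.0443

Weight on overnight rain=true, given the evidence: 0.004896 + 0.014256 = 0.019152
The normalizing constant is 0.04·0.97·0.34 + 0.48·0.97·0.66 + 0.48·0.03·0.34 + 0.72·0.03·0.66 = 0.339640
P(overnight rain | wet lawn) = 0.019152/0.339640 ≈ 0.0564

Now condition on the additional information:
For the numerator, keep only overnight rain=true terms: 0.72×0.03 = 0.021600
Normalizer over all consistent configurations: 0.48×0.97 + 0.72×0.03 = 0.487200
P(overnight rain | wet lawn, sprinkler running) = 0.021600/0.487200 ≈ 0.0443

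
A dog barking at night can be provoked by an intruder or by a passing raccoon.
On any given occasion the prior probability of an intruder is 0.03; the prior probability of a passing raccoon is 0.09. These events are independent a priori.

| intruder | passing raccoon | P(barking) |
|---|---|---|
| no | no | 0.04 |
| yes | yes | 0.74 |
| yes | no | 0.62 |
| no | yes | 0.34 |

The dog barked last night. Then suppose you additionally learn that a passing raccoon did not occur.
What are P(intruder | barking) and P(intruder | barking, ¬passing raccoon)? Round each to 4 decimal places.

P(intruder | barking) ≈ 0.2255; P(intruder | barking, ¬passing raccoon) ≈ 0.3240

For the numerator, keep only intruder=true terms: 0.016926 + 0.001998 = 0.018924
Denominator P(barking): 0.04×0.97×0.91 + 0.34×0.97×0.09 + 0.62×0.03×0.91 + 0.74×0.03×0.09 = 0.083914
P(intruder | barking) = 0.018924/0.083914 ≈ 0.2255

With the extra evidence:
For the numerator, keep only intruder=true terms: 0.62·0.03 = 0.018600
Normalizer over all consistent configurations: 0.04·0.97 + 0.62·0.03 = 0.057400
P(intruder | barking, ¬passing raccoon) = 0.018600/0.057400 ≈ 0.3240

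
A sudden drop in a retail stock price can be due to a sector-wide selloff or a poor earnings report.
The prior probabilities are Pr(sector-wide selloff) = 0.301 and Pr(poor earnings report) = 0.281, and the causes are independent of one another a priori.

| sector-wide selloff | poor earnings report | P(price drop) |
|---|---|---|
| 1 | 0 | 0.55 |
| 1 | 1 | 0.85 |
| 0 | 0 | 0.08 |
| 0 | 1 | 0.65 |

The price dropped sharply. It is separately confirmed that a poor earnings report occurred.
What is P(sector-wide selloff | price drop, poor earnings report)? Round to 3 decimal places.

P(sector-wide selloff | price drop, poor earnings report) ≈ 0.360

Sum P(price drop|·) weighted by the priors over both values of sector-wide selloff:
  P(price drop | poor earnings report) = 0.65×0.699 + 0.85×0.301
        = 0.454350 + 0.255850 = 0.710200
Keeping only the sector-wide selloff-present terms gives 0.255850, so
  P(sector-wide selloff | price drop, poor earnings report) = 0.255850 / 0.710200 ≈ 0.360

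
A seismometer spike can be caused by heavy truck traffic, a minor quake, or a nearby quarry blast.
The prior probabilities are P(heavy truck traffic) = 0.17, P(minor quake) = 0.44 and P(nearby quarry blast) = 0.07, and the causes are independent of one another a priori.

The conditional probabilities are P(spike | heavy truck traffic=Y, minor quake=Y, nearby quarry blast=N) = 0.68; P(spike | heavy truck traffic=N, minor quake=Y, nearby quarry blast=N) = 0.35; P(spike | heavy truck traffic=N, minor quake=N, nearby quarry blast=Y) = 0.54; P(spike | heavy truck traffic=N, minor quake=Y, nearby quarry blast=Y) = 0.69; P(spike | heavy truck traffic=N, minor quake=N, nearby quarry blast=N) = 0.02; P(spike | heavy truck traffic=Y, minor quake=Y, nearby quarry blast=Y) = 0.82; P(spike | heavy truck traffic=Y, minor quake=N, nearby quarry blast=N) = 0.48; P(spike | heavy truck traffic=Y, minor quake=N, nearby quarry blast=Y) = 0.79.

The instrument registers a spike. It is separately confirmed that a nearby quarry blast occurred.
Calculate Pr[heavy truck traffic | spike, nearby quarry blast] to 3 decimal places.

Weight on heavy truck traffic=true, given the evidence: 0.075208 + 0.061336 = 0.136544
The normalizing constant is 0.54*0.83*0.56 + 0.69*0.83*0.44 + 0.79*0.17*0.56 + 0.82*0.17*0.44 = 0.639524
P(heavy truck traffic | spike, nearby quarry blast) = 0.136544/0.639524 ≈ 0.214

Pr[heavy truck traffic | spike, nearby quarry blast] ≈ 0.214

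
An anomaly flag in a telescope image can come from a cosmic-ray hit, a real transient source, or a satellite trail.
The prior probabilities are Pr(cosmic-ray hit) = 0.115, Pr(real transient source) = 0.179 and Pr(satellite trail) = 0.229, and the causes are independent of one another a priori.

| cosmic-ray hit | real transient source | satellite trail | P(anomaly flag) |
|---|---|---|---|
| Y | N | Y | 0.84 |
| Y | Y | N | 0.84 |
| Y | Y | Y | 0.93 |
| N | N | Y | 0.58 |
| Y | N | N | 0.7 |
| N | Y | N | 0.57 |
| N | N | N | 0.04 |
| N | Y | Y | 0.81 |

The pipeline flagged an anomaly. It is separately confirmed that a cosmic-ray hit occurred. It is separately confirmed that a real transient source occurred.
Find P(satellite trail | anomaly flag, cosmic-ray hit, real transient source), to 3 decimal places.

P(anomaly flag | cosmic-ray hit, real transient source) = 0.84*0.771 + 0.93*0.229 = 0.647640 + 0.212970 = 0.860610
Of this, 0.212970 comes from 0.93*0.229 (the satellite trail=true cases).
Hence the posterior is 0.212970/0.860610 ≈ 0.247.

P(satellite trail | anomaly flag, cosmic-ray hit, real transient source) ≈ 0.247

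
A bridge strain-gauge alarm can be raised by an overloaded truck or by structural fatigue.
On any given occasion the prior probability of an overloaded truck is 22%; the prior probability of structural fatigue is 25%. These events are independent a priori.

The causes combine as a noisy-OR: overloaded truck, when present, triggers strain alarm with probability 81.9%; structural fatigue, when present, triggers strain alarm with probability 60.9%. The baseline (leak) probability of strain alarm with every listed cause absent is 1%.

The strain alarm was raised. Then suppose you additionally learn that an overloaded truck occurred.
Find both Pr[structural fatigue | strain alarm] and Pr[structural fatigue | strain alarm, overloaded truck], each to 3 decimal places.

Under noisy-OR, P(strain alarm | causes) = 1 − (1−0.01)·∏(1−qᵢ) over the active causes.
P(strain alarm) = 0.01·0.78·0.75 + 0.61291·0.78·0.25 + 0.82081·0.22·0.75 + 0.929937·0.22·0.25 = 0.005850 + 0.119517 + 0.135434 + 0.051147 = 0.311948
The structural fatigue-present share is 0.119517 + 0.051147 = 0.170664.
P(structural fatigue | strain alarm) = 0.170664 / 0.311948 ≈ 0.547

With the extra evidence:
P(strain alarm | overloaded truck) = 0.82081·0.75 + 0.929937·0.25 = 0.615608 + 0.232484 = 0.848092
Restricting to configurations with structural fatigue present: 0.929937·0.25 = 0.232484.
So P(structural fatigue | strain alarm, overloaded truck) = 0.232484/0.848092 ≈ 0.274.
This is intercausal reasoning (explaining away): once overloaded truck accounts for the strain alarm, structural fatigue becomes less likely.

Pr[structural fatigue | strain alarm] ≈ 0.547; Pr[structural fatigue | strain alarm, overloaded truck] ≈ 0.274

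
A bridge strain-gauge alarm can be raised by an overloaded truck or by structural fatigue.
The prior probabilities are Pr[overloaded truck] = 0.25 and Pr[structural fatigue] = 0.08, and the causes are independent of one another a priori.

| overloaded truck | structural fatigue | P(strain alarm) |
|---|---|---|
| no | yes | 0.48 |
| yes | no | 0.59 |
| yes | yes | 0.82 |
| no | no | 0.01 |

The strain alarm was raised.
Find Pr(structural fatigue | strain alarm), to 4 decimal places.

By total probability over the 4 (overloaded truck, structural fatigue) configurations:
  P(strain alarm) = 0.01×0.75×0.92 + 0.48×0.75×0.08 + 0.59×0.25×0.92 + 0.82×0.25×0.08
        = 0.006900 + 0.028800 + 0.135700 + 0.016400 = 0.187800
Keeping only the structural fatigue-present terms gives 0.045200, so
  P(structural fatigue | strain alarm) = 0.045200 / 0.187800 ≈ 0.2407

Pr(structural fatigue | strain alarm) ≈ 0.2407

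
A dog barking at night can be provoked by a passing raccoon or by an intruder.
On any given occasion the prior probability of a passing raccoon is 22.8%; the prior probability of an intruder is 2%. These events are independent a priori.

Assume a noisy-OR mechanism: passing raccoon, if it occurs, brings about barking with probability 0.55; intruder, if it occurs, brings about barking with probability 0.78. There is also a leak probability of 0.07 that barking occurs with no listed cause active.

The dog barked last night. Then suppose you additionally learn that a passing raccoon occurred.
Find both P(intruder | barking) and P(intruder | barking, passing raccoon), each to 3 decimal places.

P(intruder | barking) ≈ 0.082; P(intruder | barking, passing raccoon) ≈ 0.031

Under noisy-OR, P(barking | causes) = 1 − (1−0.07)·∏(1−qᵢ) over the active causes.
Weight on intruder=true, given the evidence: 0.012281 + 0.004140 = 0.016421
The normalizing constant is 0.07*0.772*0.98 + 0.7954*0.772*0.02 + 0.5815*0.228*0.98 + 0.90793*0.228*0.02 = 0.199310
P(intruder | barking) = 0.016421/0.199310 ≈ 0.082

Now condition on the additional information:
For the numerator, keep only intruder=true terms: 0.90793·0.02 = 0.018159
The normalizing constant is 0.5815·0.98 + 0.90793·0.02 = 0.588029
Posterior = 0.018159 / 0.588029 ≈ 0.031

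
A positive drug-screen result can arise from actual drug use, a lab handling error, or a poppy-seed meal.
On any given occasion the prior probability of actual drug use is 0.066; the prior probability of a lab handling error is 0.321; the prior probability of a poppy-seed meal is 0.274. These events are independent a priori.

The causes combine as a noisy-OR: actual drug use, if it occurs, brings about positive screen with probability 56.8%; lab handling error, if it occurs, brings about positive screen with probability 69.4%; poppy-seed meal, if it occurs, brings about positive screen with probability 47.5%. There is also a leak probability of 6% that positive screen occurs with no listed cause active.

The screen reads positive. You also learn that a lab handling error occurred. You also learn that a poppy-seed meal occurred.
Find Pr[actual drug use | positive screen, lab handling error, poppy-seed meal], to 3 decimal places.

Pr[actual drug use | positive screen, lab handling error, poppy-seed meal] ≈ 0.072

Under noisy-OR, P(positive screen | causes) = 1 − (1−0.06)·∏(1−qᵢ) over the active causes.
By total probability over both values of actual drug use:
  P(positive screen | lab handling error, poppy-seed meal) = 0.848989·0.934 + 0.934763·0.066
        = 0.792956 + 0.061694 = 0.854650
Keeping only the actual drug use-present terms gives 0.061694, so
  P(actual drug use | positive screen, lab handling error, poppy-seed meal) = 0.061694 / 0.854650 ≈ 0.072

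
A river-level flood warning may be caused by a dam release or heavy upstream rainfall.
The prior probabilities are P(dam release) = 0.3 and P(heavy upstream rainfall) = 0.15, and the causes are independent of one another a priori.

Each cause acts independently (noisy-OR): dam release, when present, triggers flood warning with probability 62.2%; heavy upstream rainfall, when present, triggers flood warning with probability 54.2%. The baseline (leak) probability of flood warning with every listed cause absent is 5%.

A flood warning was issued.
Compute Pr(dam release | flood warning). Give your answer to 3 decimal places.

Under noisy-OR, P(flood warning | causes) = 1 − (1−0.05)·∏(1−qᵢ) over the active causes.
For the numerator, keep only dam release=true terms: 0.163430 + 0.037599 = 0.201029
Normalizer over all consistent configurations: 0.05·0.7·0.85 + 0.5649·0.7·0.15 + 0.6409·0.3·0.85 + 0.835532·0.3·0.15 = 0.290093
Posterior = 0.201029 / 0.290093 ≈ 0.693

Pr(dam release | flood warning) ≈ 0.693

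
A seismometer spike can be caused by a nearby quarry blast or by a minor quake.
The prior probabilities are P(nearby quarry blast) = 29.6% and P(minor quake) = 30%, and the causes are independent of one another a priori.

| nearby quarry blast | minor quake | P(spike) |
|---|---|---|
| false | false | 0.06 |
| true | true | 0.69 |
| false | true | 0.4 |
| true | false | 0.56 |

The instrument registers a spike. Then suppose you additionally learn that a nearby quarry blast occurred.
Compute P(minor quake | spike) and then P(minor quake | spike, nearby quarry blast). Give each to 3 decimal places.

P(minor quake | spike) ≈ 0.500; P(minor quake | spike, nearby quarry blast) ≈ 0.346

Sum P(spike|·) weighted by the priors over the 4 (nearby quarry blast, minor quake) configurations:
  P(spike) = 0.06×0.704×0.7 + 0.4×0.704×0.3 + 0.56×0.296×0.7 + 0.69×0.296×0.3
        = 0.029568 + 0.084480 + 0.116032 + 0.061272 = 0.291352
Keeping only the minor quake-present terms gives 0.145752, so
  P(minor quake | spike) = 0.145752 / 0.291352 ≈ 0.500

Now also conditioning on nearby quarry blast=true:
For the numerator, keep only minor quake=true terms: 0.69×0.3 = 0.207000
The normalizing constant is 0.56×0.7 + 0.69×0.3 = 0.599000
Posterior = 0.207000 / 0.599000 ≈ 0.346
— nearby quarry blast explains away the evidence for minor quake.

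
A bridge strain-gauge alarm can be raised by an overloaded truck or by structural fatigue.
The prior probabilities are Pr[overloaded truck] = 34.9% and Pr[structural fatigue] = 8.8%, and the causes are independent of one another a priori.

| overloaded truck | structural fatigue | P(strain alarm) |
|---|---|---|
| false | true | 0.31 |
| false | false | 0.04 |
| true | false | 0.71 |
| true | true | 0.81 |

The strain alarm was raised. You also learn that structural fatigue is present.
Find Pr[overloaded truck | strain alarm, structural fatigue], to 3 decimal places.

P(strain alarm | structural fatigue) = 0.31×0.651 + 0.81×0.349 = 0.201810 + 0.282690 = 0.484500
The overloaded truck-present share is 0.81×0.349 = 0.282690.
P(overloaded truck | strain alarm, structural fatigue) = 0.282690 / 0.484500 ≈ 0.583

Pr[overloaded truck | strain alarm, structural fatigue] ≈ 0.583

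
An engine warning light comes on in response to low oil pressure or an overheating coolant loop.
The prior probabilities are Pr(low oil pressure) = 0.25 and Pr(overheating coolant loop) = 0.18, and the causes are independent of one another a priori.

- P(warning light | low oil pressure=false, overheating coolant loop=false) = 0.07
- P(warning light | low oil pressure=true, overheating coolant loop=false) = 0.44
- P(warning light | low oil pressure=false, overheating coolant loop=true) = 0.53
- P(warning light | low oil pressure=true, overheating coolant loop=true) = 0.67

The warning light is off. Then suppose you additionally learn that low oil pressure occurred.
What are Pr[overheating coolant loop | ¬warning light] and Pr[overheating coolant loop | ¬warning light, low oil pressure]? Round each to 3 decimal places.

Enumerate the 4 (low oil pressure, overheating coolant loop) configurations and weight by the priors:
  P(¬warning light) = 0.93·0.75·0.82 + 0.47·0.75·0.18 + 0.56·0.25·0.82 + 0.33·0.25·0.18
        = 0.571950 + 0.063450 + 0.114800 + 0.014850 = 0.765050
Configurations with overheating coolant loop contribute 0.078300, so
  P(overheating coolant loop | ¬warning light) = 0.078300 / 0.765050 ≈ 0.102

Now also conditioning on low oil pressure=true:
P(¬warning light | low oil pressure) = 0.56×0.82 + 0.33×0.18 = 0.459200 + 0.059400 = 0.518600
Restricting to configurations with overheating coolant loop present: 0.33×0.18 = 0.059400.
P(overheating coolant loop | ¬warning light, low oil pressure) = 0.059400 / 0.518600 ≈ 0.115

Pr[overheating coolant loop | ¬warning light] ≈ 0.102; Pr[overheating coolant loop | ¬warning light, low oil pressure] ≈ 0.115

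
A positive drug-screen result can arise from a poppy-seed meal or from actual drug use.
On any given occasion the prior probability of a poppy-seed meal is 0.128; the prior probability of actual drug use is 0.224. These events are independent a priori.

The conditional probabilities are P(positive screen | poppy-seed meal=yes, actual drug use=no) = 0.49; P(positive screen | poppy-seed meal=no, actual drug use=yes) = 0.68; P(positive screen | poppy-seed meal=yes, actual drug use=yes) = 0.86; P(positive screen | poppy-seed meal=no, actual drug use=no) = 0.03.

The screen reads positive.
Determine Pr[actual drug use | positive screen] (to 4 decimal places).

Pr[actual drug use | positive screen] ≈ 0.6954

By total probability over the 4 (poppy-seed meal, actual drug use) configurations:
  P(positive screen) = 0.03×0.872×0.776 + 0.68×0.872×0.224 + 0.49×0.128×0.776 + 0.86×0.128×0.224
        = 0.020300 + 0.132823 + 0.048671 + 0.024658 = 0.226452
The terms with actual drug use present sum to 0.157481, so
  P(actual drug use | positive screen) = 0.157481 / 0.226452 ≈ 0.6954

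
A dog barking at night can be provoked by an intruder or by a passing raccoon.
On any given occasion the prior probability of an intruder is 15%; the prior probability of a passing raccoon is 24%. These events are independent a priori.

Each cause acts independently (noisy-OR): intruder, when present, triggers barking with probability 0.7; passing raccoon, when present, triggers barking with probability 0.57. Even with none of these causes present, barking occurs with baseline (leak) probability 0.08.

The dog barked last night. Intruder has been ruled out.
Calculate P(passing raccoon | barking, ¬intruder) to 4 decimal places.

Under noisy-OR, P(barking | causes) = 1 − (1−0.08)·∏(1−qᵢ) over the active causes.
P(barking | ¬intruder) = 0.08*0.76 + 0.6044*0.24 = 0.060800 + 0.145056 = 0.205856
Of this, 0.145056 comes from 0.6044*0.24 (the passing raccoon=true cases).
P(passing raccoon | barking, ¬intruder) = 0.145056 / 0.205856 ≈ 0.7046

P(passing raccoon | barking, ¬intruder) ≈ 0.7046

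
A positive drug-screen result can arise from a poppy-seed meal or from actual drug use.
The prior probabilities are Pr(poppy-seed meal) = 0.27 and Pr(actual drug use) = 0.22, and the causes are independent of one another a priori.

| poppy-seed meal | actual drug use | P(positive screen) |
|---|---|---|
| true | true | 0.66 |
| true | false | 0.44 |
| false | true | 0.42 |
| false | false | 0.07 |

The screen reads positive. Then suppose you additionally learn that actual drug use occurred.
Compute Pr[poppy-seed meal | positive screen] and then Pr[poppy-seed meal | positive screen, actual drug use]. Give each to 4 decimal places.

P(positive screen) = 0.07*0.73*0.78 + 0.42*0.73*0.22 + 0.44*0.27*0.78 + 0.66*0.27*0.22 = 0.039858 + 0.067452 + 0.092664 + 0.039204 = 0.239178
Of this, 0.131868 comes from 0.092664 + 0.039204 (the poppy-seed meal=true cases).
Hence the posterior is 0.131868/0.239178 ≈ 0.5513.

Now condition on the additional information:
Enumerate both values of poppy-seed meal and weight by the priors:
  P(positive screen | actual drug use) = 0.42*0.73 + 0.66*0.27
        = 0.306600 + 0.178200 = 0.484800
The terms with poppy-seed meal present sum to 0.178200, so
  P(poppy-seed meal | positive screen, actual drug use) = 0.178200 / 0.484800 ≈ 0.3676
— actual drug use explains away the evidence for poppy-seed meal.

Pr[poppy-seed meal | positive screen] ≈ 0.5513; Pr[poppy-seed meal | positive screen, actual drug use] ≈ 0.3676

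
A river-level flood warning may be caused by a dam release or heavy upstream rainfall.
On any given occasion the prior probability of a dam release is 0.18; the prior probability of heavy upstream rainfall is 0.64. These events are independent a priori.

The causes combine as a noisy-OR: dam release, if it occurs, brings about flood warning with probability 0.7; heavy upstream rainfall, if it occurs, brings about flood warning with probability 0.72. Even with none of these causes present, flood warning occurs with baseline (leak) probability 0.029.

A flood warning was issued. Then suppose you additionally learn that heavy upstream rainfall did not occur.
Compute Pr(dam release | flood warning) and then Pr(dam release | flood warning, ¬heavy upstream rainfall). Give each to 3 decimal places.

Pr(dam release | flood warning) ≈ 0.280; Pr(dam release | flood warning, ¬heavy upstream rainfall) ≈ 0.843

Under noisy-OR, P(flood warning | causes) = 1 − (1−0.029)·∏(1−qᵢ) over the active causes.
Sum P(flood warning|·) weighted by the priors over the 4 (dam release, heavy upstream rainfall) configurations:
  P(flood warning) = 0.029·0.82·0.36 + 0.72812·0.82·0.64 + 0.7087·0.18·0.36 + 0.918436·0.18·0.64
        = 0.008561 + 0.382117 + 0.045924 + 0.105804 = 0.542406
The terms with dam release present sum to 0.151728, so
  P(dam release | flood warning) = 0.151728 / 0.542406 ≈ 0.280

Now condition on the additional information:
P(flood warning | ¬heavy upstream rainfall) = 0.029×0.82 + 0.7087×0.18 = 0.023780 + 0.127566 = 0.151346
Restricting to configurations with dam release present: 0.7087×0.18 = 0.127566.
P(dam release | flood warning, ¬heavy upstream rainfall) = 0.127566 / 0.151346 ≈ 0.843
With heavy upstream rainfall excluded, dam release must carry more of the explanatory weight for the flood warning.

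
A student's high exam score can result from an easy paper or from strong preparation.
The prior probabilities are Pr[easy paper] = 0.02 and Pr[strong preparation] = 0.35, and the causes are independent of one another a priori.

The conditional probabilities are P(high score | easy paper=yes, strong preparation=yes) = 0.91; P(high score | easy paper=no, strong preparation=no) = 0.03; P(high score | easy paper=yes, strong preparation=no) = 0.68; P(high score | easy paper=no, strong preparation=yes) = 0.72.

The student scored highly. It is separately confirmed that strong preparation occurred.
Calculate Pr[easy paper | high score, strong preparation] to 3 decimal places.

Pr[easy paper | high score, strong preparation] ≈ 0.025

For the numerator, keep only easy paper=true terms: 0.91·0.02 = 0.018200
The normalizing constant is 0.72·0.98 + 0.91·0.02 = 0.723800
P(easy paper | high score, strong preparation) = 0.018200/0.723800 ≈ 0.025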